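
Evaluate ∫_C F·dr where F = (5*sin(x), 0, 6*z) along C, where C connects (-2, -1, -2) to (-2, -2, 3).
15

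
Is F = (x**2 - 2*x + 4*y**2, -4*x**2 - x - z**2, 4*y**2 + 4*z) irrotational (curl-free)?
No, ∇×F = (8*y + 2*z, 0, -8*x - 8*y - 1)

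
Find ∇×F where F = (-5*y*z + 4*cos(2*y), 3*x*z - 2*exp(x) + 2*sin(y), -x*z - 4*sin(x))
(-3*x, -5*y + z + 4*cos(x), 8*z - 2*exp(x) + 8*sin(2*y))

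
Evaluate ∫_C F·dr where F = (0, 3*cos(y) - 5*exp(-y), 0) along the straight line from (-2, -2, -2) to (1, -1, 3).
-5*exp(2) - 3*sin(1) + 3*sin(2) + 5*E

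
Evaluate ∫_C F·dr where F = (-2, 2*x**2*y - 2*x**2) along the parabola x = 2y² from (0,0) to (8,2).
272/15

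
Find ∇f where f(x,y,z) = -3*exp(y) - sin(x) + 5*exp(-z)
(-cos(x), -3*exp(y), -5*exp(-z))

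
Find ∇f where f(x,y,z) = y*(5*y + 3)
(0, 10*y + 3, 0)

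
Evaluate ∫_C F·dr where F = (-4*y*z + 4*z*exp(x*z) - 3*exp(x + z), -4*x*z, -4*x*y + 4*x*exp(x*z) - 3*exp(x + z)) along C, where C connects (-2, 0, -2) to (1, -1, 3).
-7*exp(4) + 3*exp(-4) + 12 + 4*exp(3)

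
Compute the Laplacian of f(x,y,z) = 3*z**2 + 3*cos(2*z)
6 - 12*cos(2*z)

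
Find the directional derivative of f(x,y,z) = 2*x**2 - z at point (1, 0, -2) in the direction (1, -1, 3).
sqrt(11)/11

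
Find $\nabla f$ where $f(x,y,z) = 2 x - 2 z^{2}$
(2, 0, -4*z)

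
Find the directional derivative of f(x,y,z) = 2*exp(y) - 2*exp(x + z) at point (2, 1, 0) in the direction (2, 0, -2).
0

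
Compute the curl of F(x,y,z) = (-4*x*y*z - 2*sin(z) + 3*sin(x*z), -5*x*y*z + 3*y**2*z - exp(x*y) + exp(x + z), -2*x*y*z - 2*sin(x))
(5*x*y - 2*x*z - 3*y**2 - exp(x + z), -4*x*y + 3*x*cos(x*z) + 2*y*z + 2*cos(x) - 2*cos(z), 4*x*z - 5*y*z - y*exp(x*y) + exp(x + z))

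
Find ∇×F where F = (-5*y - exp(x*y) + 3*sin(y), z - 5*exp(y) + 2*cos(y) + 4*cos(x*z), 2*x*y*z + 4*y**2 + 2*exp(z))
(2*x*z + 4*x*sin(x*z) + 8*y - 1, -2*y*z, x*exp(x*y) - 4*z*sin(x*z) - 3*cos(y) + 5)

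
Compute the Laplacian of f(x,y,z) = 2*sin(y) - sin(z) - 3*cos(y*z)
3*y**2*cos(y*z) + 3*z**2*cos(y*z) - 2*sin(y) + sin(z)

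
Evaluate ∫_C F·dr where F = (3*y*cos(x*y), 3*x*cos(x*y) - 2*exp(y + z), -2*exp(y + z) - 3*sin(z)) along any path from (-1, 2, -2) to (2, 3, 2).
-2*exp(5) + 3*sin(6) + 2 + 3*sin(2)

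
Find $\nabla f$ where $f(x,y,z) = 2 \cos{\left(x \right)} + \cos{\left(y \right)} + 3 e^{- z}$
(-2*sin(x), -sin(y), -3*exp(-z))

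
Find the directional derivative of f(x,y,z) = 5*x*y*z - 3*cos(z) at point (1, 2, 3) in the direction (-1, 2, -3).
-3*sqrt(14)*(3*sin(3) + 10)/14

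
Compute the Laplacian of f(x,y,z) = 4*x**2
8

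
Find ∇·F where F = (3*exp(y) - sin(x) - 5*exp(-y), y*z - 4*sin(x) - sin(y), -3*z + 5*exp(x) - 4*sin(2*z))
z - cos(x) - cos(y) - 8*cos(2*z) - 3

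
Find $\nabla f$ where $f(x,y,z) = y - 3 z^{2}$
(0, 1, -6*z)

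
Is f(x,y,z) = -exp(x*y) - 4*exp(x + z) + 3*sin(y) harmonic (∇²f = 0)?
No, ∇²f = -x**2*exp(x*y) - y**2*exp(x*y) - 8*exp(x + z) - 3*sin(y)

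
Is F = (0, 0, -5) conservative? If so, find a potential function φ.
Yes, F is conservative. φ = -5*z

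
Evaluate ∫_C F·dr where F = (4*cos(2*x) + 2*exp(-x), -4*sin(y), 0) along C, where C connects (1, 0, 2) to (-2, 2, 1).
2*(E*(-exp(2) - 2 - sin(2) + 2*cos(2) - sin(4)) + 1)*exp(-1)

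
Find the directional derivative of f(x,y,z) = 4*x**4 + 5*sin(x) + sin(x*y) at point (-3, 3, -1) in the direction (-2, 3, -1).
sqrt(14)*(-10*cos(3) - 15*cos(9) + 864)/14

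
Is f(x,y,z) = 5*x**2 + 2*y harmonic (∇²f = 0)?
No, ∇²f = 10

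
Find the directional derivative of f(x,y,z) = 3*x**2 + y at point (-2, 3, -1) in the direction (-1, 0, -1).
6*sqrt(2)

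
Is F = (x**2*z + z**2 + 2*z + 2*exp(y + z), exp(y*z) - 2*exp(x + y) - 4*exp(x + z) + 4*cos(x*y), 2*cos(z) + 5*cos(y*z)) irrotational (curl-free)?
No, ∇×F = (-y*exp(y*z) - 5*z*sin(y*z) + 4*exp(x + z), x**2 + 2*z + 2*exp(y + z) + 2, -4*y*sin(x*y) - 2*exp(x + y) - 4*exp(x + z) - 2*exp(y + z))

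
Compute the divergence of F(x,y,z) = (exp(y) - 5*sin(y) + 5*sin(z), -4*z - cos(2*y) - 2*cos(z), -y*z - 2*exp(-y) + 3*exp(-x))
-y + 2*sin(2*y)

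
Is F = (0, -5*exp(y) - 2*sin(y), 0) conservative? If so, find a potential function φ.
Yes, F is conservative. φ = -5*exp(y) + 2*cos(y)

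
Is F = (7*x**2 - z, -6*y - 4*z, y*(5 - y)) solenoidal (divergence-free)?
No, ∇·F = 14*x - 6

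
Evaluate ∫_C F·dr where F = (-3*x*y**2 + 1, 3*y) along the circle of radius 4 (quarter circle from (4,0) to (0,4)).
212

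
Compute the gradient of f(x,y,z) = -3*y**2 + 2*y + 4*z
(0, 2 - 6*y, 4)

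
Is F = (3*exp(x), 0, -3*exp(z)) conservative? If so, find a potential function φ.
Yes, F is conservative. φ = 3*exp(x) - 3*exp(z)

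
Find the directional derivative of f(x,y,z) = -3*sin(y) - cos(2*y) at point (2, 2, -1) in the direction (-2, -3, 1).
3*sqrt(14)*(3*cos(2) - 2*sin(4))/14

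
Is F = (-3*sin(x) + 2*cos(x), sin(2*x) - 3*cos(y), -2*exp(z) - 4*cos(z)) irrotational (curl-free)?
No, ∇×F = (0, 0, 2*cos(2*x))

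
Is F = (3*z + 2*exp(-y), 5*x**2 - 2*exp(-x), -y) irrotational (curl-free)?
No, ∇×F = (-1, 3, 10*x + 2*exp(-y) + 2*exp(-x))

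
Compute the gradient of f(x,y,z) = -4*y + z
(0, -4, 1)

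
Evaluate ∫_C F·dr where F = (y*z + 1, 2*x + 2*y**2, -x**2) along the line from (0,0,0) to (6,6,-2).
186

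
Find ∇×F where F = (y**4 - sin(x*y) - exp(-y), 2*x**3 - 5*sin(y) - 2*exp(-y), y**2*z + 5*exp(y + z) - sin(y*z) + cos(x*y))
(-x*sin(x*y) + 2*y*z - z*cos(y*z) + 5*exp(y + z), y*sin(x*y), 6*x**2 + x*cos(x*y) - 4*y**3 - exp(-y))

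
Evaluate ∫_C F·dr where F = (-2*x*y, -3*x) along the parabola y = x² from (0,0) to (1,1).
-5/2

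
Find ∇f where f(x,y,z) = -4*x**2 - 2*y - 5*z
(-8*x, -2, -5)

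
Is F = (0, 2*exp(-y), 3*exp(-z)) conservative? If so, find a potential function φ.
Yes, F is conservative. φ = -3*exp(-z) - 2*exp(-y)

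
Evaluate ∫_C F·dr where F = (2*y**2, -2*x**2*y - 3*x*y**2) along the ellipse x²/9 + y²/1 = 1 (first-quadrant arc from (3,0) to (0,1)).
-17/2 - 9*pi/16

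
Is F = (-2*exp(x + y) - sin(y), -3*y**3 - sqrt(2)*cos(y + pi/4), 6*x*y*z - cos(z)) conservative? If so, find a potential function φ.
No, ∇×F = (6*x*z, -6*y*z, 2*exp(x + y) + cos(y)) ≠ 0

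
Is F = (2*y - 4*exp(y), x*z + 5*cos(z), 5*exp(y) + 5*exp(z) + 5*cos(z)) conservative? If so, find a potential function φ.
No, ∇×F = (-x + 5*exp(y) + 5*sin(z), 0, z + 4*exp(y) - 2) ≠ 0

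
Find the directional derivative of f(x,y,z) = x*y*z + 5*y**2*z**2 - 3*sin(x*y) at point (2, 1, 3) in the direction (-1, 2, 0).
9*sqrt(5)*(21 - cos(2))/5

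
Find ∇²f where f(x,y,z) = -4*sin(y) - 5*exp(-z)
4*sin(y) - 5*exp(-z)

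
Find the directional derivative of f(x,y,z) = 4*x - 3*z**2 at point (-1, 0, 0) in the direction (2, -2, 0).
2*sqrt(2)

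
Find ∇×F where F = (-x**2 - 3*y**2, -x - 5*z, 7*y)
(12, 0, 6*y - 1)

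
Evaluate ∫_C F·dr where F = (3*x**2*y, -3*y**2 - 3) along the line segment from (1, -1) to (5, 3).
180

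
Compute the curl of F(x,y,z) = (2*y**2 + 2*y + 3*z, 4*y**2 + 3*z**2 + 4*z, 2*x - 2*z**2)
(-6*z - 4, 1, -4*y - 2)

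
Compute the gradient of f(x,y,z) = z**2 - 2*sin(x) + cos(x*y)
(-y*sin(x*y) - 2*cos(x), -x*sin(x*y), 2*z)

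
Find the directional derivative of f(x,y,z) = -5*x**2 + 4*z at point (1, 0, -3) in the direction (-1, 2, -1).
sqrt(6)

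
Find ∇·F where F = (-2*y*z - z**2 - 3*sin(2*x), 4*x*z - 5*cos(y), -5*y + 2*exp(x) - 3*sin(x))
5*sin(y) - 6*cos(2*x)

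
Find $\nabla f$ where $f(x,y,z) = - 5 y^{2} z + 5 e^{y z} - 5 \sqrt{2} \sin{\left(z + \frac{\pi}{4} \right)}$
(0, 5*z*(-2*y + exp(y*z)), -5*y**2 + 5*y*exp(y*z) - 5*sqrt(2)*cos(z + pi/4))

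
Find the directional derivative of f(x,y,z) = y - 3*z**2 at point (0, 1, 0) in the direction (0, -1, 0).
-1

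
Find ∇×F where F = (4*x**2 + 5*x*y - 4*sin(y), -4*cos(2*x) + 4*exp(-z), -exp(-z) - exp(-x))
(4*exp(-z), -exp(-x), -5*x + 8*sin(2*x) + 4*cos(y))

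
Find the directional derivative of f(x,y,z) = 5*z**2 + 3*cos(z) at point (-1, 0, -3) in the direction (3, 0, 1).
3*sqrt(10)*(-10 + sin(3))/10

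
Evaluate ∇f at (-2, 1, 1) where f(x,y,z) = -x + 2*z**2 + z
(-1, 0, 5)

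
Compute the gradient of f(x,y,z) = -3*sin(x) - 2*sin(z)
(-3*cos(x), 0, -2*cos(z))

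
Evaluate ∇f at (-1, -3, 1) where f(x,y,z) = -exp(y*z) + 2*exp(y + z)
(0, (-1 + 2*E)*exp(-3), (3 + 2*E)*exp(-3))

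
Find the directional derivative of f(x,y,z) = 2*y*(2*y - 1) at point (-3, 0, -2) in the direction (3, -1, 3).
2*sqrt(19)/19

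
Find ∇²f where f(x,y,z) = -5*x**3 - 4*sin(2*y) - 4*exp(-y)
-30*x + 16*sin(2*y) - 4*exp(-y)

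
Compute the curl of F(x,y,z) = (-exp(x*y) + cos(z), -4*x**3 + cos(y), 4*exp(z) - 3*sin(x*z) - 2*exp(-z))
(0, 3*z*cos(x*z) - sin(z), x*(-12*x + exp(x*y)))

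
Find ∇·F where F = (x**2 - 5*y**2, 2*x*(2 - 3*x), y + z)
2*x + 1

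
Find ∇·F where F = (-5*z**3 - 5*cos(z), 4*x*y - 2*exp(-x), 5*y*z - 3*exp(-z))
4*x + 5*y + 3*exp(-z)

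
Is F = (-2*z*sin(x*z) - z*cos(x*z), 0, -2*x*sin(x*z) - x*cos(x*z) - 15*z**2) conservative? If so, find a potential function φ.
Yes, F is conservative. φ = -5*z**3 - sin(x*z) + 2*cos(x*z)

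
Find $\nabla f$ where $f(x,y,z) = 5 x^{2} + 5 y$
(10*x, 5, 0)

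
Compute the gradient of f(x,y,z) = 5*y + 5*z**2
(0, 5, 10*z)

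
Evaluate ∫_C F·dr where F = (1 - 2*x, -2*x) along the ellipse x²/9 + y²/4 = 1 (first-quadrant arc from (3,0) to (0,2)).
6 - 3*pi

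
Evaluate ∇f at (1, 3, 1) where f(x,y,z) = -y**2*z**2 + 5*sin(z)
(0, -6, -18 + 5*cos(1))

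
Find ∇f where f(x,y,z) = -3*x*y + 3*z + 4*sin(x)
(-3*y + 4*cos(x), -3*x, 3)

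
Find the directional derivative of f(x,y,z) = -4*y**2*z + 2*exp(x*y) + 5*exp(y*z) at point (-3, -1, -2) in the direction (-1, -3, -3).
5*sqrt(19)*(12 + 9*exp(2) + 4*exp(3))/19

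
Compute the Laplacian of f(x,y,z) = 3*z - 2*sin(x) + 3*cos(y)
2*sin(x) - 3*cos(y)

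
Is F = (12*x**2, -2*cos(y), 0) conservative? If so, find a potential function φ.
Yes, F is conservative. φ = 4*x**3 - 2*sin(y)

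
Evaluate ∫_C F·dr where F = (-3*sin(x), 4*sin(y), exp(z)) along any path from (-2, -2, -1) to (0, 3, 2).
cos(2) - exp(-1) + 3 - 4*cos(3) + exp(2)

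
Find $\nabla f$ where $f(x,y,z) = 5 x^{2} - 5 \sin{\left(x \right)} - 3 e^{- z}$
(10*x - 5*cos(x), 0, 3*exp(-z))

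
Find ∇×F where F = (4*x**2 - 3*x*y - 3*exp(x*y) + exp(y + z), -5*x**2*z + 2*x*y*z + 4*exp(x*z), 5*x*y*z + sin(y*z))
(5*x**2 - 2*x*y + 5*x*z - 4*x*exp(x*z) + z*cos(y*z), -5*y*z + exp(y + z), -10*x*z + 3*x*exp(x*y) + 3*x + 2*y*z + 4*z*exp(x*z) - exp(y + z))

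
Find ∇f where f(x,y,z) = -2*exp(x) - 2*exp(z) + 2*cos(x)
(-2*exp(x) - 2*sin(x), 0, -2*exp(z))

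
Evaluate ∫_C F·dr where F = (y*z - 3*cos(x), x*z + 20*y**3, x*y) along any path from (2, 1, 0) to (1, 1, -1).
-3*sin(1) - 1 + 3*sin(2)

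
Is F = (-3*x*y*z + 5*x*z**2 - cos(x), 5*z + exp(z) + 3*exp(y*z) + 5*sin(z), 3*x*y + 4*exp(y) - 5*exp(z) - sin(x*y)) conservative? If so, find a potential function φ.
No, ∇×F = (-x*cos(x*y) + 3*x - 3*y*exp(y*z) + 4*exp(y) - exp(z) - 5*cos(z) - 5, -3*x*y + 10*x*z + y*cos(x*y) - 3*y, 3*x*z) ≠ 0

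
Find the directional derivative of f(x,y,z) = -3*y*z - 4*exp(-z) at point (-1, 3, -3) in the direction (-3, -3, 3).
sqrt(3)*(-6 + 4*exp(3)/3)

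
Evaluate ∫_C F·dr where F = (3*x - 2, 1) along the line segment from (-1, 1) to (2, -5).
-15/2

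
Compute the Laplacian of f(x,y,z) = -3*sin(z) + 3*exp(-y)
3*sin(z) + 3*exp(-y)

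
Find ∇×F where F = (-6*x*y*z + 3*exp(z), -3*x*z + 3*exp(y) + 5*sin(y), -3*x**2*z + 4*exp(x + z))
(3*x, -6*x*y + 6*x*z + 3*exp(z) - 4*exp(x + z), 3*z*(2*x - 1))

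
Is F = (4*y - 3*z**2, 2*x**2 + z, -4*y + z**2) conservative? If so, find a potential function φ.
No, ∇×F = (-5, -6*z, 4*x - 4) ≠ 0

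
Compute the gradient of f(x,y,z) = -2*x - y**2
(-2, -2*y, 0)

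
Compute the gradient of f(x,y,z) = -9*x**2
(-18*x, 0, 0)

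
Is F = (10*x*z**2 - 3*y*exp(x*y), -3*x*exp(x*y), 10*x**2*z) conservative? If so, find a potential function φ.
Yes, F is conservative. φ = 5*x**2*z**2 - 3*exp(x*y)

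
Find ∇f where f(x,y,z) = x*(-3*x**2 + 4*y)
(-9*x**2 + 4*y, 4*x, 0)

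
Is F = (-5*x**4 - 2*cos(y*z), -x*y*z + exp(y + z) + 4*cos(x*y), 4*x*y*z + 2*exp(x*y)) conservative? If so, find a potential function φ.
No, ∇×F = (x*y + 4*x*z + 2*x*exp(x*y) - exp(y + z), 2*y*(-2*z - exp(x*y) + sin(y*z)), -y*z - 4*y*sin(x*y) - 2*z*sin(y*z)) ≠ 0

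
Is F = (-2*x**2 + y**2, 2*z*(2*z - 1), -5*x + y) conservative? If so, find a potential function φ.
No, ∇×F = (3 - 8*z, 5, -2*y) ≠ 0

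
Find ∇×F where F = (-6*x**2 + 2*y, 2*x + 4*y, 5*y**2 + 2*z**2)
(10*y, 0, 0)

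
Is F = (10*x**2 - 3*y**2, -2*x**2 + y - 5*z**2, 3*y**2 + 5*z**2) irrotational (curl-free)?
No, ∇×F = (6*y + 10*z, 0, -4*x + 6*y)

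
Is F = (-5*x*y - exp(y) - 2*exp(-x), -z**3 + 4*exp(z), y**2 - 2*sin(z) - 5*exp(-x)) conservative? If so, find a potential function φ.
No, ∇×F = (2*y + 3*z**2 - 4*exp(z), -5*exp(-x), 5*x + exp(y)) ≠ 0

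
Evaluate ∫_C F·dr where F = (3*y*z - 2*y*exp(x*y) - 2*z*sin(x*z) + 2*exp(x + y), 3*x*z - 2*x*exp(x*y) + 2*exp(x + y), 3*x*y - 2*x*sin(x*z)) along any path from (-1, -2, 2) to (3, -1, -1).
-3 + 2*cos(3) - 4*exp(-3) - 2*cos(2) + 4*exp(2)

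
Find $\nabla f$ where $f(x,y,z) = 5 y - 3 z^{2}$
(0, 5, -6*z)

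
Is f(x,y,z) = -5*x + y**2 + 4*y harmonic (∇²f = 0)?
No, ∇²f = 2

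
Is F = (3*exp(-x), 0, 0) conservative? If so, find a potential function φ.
Yes, F is conservative. φ = -3*exp(-x)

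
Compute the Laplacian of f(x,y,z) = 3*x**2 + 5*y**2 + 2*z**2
20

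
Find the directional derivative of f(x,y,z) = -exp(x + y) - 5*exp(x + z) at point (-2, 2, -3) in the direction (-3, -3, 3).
2*sqrt(3)/3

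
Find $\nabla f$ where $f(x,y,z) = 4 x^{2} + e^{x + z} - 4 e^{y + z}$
(8*x + exp(x + z), -4*exp(y + z), exp(x + z) - 4*exp(y + z))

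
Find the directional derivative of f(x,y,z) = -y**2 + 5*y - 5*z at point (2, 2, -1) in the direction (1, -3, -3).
12*sqrt(19)/19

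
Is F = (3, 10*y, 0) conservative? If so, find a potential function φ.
Yes, F is conservative. φ = 3*x + 5*y**2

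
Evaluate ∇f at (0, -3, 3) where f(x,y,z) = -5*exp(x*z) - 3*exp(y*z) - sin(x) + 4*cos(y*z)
(-16, -9*exp(-9) + 12*sin(9), -12*sin(9) + 9*exp(-9))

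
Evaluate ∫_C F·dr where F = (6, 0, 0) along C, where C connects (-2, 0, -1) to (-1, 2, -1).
6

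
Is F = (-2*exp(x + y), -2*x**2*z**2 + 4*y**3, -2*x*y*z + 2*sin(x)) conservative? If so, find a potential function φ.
No, ∇×F = (2*x*z*(2*x - 1), 2*y*z - 2*cos(x), -4*x*z**2 + 2*exp(x + y)) ≠ 0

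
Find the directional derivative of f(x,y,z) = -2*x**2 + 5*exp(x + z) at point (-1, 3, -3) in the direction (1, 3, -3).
2*sqrt(19)*(-5 + 2*exp(4))*exp(-4)/19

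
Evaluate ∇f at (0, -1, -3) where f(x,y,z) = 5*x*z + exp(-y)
(-15, -E, 0)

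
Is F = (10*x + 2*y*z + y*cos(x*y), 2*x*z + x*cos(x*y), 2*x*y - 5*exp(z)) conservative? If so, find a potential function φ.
Yes, F is conservative. φ = 5*x**2 + 2*x*y*z - 5*exp(z) + sin(x*y)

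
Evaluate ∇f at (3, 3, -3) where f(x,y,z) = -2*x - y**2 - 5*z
(-2, -6, -5)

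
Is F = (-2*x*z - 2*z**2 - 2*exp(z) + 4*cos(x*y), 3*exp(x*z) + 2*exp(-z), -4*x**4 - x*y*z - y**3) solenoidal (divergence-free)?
No, ∇·F = -x*y - 4*y*sin(x*y) - 2*z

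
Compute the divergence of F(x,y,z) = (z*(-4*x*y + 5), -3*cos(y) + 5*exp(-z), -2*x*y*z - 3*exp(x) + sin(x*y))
-2*x*y - 4*y*z + 3*sin(y)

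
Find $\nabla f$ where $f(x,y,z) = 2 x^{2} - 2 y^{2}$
(4*x, -4*y, 0)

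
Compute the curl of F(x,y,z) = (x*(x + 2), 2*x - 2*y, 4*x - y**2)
(-2*y, -4, 2)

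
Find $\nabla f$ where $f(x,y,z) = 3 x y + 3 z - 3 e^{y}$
(3*y, 3*x - 3*exp(y), 3)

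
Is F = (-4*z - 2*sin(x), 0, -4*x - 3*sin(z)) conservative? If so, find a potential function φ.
Yes, F is conservative. φ = -4*x*z + 2*cos(x) + 3*cos(z)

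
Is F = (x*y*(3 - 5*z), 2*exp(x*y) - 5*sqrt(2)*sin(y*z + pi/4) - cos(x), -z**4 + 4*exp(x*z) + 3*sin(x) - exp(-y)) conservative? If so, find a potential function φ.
No, ∇×F = (5*sqrt(2)*y*cos(y*z + pi/4) + exp(-y), -5*x*y - 4*z*exp(x*z) - 3*cos(x), x*(5*z - 3) + 2*y*exp(x*y) + sin(x)) ≠ 0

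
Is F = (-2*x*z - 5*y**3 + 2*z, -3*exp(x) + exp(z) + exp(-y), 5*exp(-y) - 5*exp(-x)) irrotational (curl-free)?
No, ∇×F = (-exp(z) - 5*exp(-y), -2*x + 2 - 5*exp(-x), 15*y**2 - 3*exp(x))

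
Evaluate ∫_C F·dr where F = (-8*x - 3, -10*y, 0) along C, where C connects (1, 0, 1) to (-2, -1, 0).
-8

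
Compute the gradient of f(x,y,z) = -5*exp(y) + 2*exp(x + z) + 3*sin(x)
(2*exp(x + z) + 3*cos(x), -5*exp(y), 2*exp(x + z))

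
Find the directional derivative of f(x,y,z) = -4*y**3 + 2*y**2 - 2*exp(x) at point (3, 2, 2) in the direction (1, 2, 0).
2*sqrt(5)*(-40 - exp(3))/5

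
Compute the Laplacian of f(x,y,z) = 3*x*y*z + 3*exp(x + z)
6*exp(x + z)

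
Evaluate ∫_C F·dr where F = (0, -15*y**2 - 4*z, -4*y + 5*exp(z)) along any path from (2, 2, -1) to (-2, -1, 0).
42 - 5*exp(-1)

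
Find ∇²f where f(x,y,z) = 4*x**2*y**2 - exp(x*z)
-x**2*exp(x*z) + 8*x**2 + 8*y**2 - z**2*exp(x*z)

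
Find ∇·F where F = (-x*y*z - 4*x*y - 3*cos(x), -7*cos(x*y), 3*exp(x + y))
7*x*sin(x*y) - y*z - 4*y + 3*sin(x)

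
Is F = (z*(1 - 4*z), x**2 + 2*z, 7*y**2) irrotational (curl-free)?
No, ∇×F = (14*y - 2, 1 - 8*z, 2*x)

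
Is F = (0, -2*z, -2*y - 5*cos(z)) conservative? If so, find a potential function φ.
Yes, F is conservative. φ = -2*y*z - 5*sin(z)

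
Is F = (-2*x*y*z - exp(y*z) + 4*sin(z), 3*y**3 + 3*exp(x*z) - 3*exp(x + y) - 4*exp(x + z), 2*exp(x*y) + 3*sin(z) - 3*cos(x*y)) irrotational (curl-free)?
No, ∇×F = (2*x*exp(x*y) - 3*x*exp(x*z) + 3*x*sin(x*y) + 4*exp(x + z), -2*x*y - 2*y*exp(x*y) - y*exp(y*z) - 3*y*sin(x*y) + 4*cos(z), 2*x*z + 3*z*exp(x*z) + z*exp(y*z) - 3*exp(x + y) - 4*exp(x + z))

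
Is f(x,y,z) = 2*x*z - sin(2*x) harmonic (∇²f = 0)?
No, ∇²f = 4*sin(2*x)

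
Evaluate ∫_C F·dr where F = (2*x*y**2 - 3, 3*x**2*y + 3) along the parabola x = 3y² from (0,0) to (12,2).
642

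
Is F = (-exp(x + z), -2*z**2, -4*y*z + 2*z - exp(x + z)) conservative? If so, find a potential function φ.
Yes, F is conservative. φ = -2*y*z**2 + z**2 - exp(x + z)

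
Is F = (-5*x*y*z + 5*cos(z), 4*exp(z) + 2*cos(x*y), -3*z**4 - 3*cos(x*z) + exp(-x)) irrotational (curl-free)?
No, ∇×F = (-4*exp(z), -5*x*y - 3*z*sin(x*z) - 5*sin(z) + exp(-x), 5*x*z - 2*y*sin(x*y))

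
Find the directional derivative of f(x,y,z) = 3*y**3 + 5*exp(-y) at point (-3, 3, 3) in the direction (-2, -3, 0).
3*sqrt(13)*(5 - 81*exp(3))*exp(-3)/13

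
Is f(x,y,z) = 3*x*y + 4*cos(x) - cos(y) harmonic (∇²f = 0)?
No, ∇²f = -4*cos(x) + cos(y)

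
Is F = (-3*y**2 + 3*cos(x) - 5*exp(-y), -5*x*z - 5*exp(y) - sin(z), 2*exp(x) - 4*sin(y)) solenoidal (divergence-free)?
No, ∇·F = -5*exp(y) - 3*sin(x)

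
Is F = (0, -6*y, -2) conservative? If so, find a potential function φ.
Yes, F is conservative. φ = -3*y**2 - 2*z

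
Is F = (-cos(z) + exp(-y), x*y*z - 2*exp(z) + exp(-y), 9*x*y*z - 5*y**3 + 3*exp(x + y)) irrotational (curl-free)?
No, ∇×F = (-x*y + 9*x*z - 15*y**2 + 2*exp(z) + 3*exp(x + y), -9*y*z - 3*exp(x + y) + sin(z), y*z + exp(-y))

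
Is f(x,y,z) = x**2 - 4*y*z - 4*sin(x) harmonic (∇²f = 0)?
No, ∇²f = 4*sin(x) + 2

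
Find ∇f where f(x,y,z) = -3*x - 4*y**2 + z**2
(-3, -8*y, 2*z)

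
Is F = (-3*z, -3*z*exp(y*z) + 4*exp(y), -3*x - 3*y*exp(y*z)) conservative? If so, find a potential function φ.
Yes, F is conservative. φ = -3*x*z + 4*exp(y) - 3*exp(y*z)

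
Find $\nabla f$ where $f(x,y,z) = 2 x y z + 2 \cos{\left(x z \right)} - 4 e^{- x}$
(2*(z*(y - sin(x*z))*exp(x) + 2)*exp(-x), 2*x*z, 2*x*(y - sin(x*z)))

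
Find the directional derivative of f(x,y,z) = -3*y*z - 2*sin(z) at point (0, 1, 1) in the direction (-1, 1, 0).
-3*sqrt(2)/2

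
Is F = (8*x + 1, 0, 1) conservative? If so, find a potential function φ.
Yes, F is conservative. φ = 4*x**2 + x + z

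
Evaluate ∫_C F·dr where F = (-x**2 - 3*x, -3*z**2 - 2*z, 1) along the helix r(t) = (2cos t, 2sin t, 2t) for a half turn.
64/3 + 50*pi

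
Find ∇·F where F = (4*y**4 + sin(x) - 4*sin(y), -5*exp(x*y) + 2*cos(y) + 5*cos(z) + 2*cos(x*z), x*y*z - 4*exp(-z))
x*y - 5*x*exp(x*y) - 2*sin(y) + cos(x) + 4*exp(-z)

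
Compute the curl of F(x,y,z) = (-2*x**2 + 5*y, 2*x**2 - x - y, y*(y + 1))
(2*y + 1, 0, 4*x - 6)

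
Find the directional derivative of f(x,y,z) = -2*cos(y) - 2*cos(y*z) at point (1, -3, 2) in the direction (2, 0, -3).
-18*sqrt(13)*sin(6)/13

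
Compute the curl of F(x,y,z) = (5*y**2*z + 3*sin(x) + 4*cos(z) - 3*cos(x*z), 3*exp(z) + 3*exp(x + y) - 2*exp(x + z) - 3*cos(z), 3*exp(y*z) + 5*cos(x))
(3*z*exp(y*z) - 3*exp(z) + 2*exp(x + z) - 3*sin(z), 3*x*sin(x*z) + 5*y**2 + 5*sin(x) - 4*sin(z), -10*y*z + 3*exp(x + y) - 2*exp(x + z))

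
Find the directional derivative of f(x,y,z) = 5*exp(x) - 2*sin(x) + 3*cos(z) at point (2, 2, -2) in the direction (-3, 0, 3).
sqrt(2)*(-5*exp(2) + 2*cos(2) + 3*sin(2))/2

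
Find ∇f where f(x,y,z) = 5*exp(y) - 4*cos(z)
(0, 5*exp(y), 4*sin(z))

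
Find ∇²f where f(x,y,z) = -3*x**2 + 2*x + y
-6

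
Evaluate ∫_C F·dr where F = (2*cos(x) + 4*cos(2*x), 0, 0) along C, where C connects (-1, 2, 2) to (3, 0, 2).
2*sin(6) + 2*sin(3) + 2*sin(1) + 2*sin(2)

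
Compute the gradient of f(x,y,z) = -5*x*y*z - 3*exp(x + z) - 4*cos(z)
(-5*y*z - 3*exp(x + z), -5*x*z, -5*x*y - 3*exp(x + z) + 4*sin(z))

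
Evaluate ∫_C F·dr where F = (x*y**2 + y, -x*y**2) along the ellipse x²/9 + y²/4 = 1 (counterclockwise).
-12*pi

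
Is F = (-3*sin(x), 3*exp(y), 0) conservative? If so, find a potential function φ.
Yes, F is conservative. φ = 3*exp(y) + 3*cos(x)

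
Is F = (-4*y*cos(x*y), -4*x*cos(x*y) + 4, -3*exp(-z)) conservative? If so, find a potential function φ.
Yes, F is conservative. φ = 4*y - 4*sin(x*y) + 3*exp(-z)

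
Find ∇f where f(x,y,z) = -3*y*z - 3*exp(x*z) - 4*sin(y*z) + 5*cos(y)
(-3*z*exp(x*z), -4*z*cos(y*z) - 3*z - 5*sin(y), -3*x*exp(x*z) - 4*y*cos(y*z) - 3*y)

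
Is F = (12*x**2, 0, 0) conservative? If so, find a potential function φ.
Yes, F is conservative. φ = 4*x**3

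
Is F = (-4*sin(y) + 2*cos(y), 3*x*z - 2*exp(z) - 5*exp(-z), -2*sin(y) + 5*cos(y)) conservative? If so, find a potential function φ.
No, ∇×F = (-3*x + 2*exp(z) - 5*sin(y) - 2*cos(y) - 5*exp(-z), 0, 3*z + 2*sin(y) + 4*cos(y)) ≠ 0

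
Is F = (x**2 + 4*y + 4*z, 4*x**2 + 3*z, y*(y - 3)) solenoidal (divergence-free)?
No, ∇·F = 2*x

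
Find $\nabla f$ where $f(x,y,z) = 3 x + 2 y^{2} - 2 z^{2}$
(3, 4*y, -4*z)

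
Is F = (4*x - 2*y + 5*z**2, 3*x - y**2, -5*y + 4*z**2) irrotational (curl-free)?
No, ∇×F = (-5, 10*z, 5)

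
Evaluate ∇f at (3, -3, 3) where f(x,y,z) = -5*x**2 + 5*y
(-30, 5, 0)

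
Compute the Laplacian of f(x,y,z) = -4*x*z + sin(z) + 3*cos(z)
-sin(z) - 3*cos(z)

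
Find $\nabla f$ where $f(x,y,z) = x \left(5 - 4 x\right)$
(5 - 8*x, 0, 0)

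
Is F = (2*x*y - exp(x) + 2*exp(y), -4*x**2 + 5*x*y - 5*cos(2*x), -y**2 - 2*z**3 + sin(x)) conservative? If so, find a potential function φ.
No, ∇×F = (-2*y, -cos(x), -10*x + 5*y - 2*exp(y) + 10*sin(2*x)) ≠ 0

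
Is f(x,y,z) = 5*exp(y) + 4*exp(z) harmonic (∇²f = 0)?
No, ∇²f = 5*exp(y) + 4*exp(z)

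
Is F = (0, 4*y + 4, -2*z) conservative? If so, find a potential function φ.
Yes, F is conservative. φ = 2*y**2 + 4*y - z**2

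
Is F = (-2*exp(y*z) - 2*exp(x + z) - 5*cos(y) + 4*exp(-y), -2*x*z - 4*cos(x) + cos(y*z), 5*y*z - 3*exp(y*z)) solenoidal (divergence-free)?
No, ∇·F = -3*y*exp(y*z) + 5*y - z*sin(y*z) - 2*exp(x + z)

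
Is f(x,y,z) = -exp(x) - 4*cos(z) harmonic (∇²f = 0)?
No, ∇²f = -exp(x) + 4*cos(z)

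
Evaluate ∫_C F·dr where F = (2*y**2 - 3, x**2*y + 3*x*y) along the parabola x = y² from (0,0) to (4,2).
80/3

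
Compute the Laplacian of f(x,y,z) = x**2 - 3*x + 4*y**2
10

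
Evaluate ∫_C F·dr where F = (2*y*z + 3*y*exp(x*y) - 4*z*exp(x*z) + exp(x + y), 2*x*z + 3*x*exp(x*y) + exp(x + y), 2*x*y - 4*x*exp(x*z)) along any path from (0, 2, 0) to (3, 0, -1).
-exp(2) - 4*exp(-3) + 4 + exp(3)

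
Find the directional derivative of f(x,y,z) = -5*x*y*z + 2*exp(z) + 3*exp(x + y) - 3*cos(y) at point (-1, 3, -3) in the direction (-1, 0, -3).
3*sqrt(10)*(-30*exp(3) - exp(5) - 2)*exp(-3)/10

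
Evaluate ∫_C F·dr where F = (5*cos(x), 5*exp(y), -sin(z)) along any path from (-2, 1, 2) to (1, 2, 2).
-5*E + 5*sin(1) + 5*sin(2) + 5*exp(2)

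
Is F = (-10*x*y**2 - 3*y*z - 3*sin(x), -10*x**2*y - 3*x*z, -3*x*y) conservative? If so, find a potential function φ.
Yes, F is conservative. φ = -5*x**2*y**2 - 3*x*y*z + 3*cos(x)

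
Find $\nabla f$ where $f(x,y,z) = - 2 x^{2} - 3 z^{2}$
(-4*x, 0, -6*z)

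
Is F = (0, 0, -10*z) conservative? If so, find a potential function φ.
Yes, F is conservative. φ = -5*z**2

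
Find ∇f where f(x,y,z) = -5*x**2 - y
(-10*x, -1, 0)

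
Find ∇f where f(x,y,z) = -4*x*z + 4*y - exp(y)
(-4*z, 4 - exp(y), -4*x)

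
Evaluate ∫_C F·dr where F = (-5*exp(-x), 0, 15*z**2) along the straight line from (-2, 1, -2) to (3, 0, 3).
-5*exp(2) + 5*exp(-3) + 175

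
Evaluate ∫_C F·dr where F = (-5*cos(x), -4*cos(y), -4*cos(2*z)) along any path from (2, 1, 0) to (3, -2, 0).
-5*sin(3) + 4*sin(1) + 9*sin(2)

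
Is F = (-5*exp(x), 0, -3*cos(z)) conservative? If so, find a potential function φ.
Yes, F is conservative. φ = -5*exp(x) - 3*sin(z)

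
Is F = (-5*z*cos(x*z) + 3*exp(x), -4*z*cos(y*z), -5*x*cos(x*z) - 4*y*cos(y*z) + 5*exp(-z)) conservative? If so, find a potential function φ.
Yes, F is conservative. φ = 3*exp(x) - 5*sin(x*z) - 4*sin(y*z) - 5*exp(-z)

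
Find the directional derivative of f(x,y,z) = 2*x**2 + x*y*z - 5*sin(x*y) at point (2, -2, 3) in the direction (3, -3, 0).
sqrt(2)*(10*cos(4) - 2)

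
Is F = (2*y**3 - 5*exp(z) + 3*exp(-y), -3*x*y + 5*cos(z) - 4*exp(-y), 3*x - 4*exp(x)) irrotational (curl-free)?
No, ∇×F = (5*sin(z), 4*exp(x) - 5*exp(z) - 3, -6*y**2 - 3*y + 3*exp(-y))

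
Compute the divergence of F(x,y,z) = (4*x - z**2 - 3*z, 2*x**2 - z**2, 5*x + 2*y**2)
4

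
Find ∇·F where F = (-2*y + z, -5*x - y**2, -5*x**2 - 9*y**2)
-2*y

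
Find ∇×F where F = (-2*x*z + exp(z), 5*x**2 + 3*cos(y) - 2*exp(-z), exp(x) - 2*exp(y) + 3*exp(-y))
(-2*exp(y) - 2*exp(-z) - 3*exp(-y), -2*x - exp(x) + exp(z), 10*x)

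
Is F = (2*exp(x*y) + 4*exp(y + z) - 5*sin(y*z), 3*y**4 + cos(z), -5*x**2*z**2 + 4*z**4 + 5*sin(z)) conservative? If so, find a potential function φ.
No, ∇×F = (sin(z), 10*x*z**2 - 5*y*cos(y*z) + 4*exp(y + z), -2*x*exp(x*y) + 5*z*cos(y*z) - 4*exp(y + z)) ≠ 0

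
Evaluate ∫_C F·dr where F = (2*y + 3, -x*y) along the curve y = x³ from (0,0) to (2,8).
-286/7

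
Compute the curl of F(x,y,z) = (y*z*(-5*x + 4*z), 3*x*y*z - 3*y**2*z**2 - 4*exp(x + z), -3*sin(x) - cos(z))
(-3*x*y + 6*y**2*z + 4*exp(x + z), -5*x*y + 8*y*z + 3*cos(x), 3*y*z + z*(5*x - 4*z) - 4*exp(x + z))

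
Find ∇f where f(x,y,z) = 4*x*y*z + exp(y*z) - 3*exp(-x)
(4*y*z + 3*exp(-x), z*(4*x + exp(y*z)), y*(4*x + exp(y*z)))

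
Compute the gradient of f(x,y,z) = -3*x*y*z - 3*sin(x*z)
(-3*z*(y + cos(x*z)), -3*x*z, -3*x*(y + cos(x*z)))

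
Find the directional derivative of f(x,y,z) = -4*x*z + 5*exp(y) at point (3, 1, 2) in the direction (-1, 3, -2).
sqrt(14)*(32 + 15*E)/14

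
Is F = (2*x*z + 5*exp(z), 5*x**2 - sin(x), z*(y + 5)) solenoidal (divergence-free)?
No, ∇·F = y + 2*z + 5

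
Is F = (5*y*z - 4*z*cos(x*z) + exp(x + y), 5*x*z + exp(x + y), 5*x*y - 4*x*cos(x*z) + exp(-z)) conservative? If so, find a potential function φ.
Yes, F is conservative. φ = 5*x*y*z + exp(x + y) - 4*sin(x*z) - exp(-z)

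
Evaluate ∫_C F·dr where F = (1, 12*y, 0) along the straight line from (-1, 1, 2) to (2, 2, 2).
21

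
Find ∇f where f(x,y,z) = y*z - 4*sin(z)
(0, z, y - 4*cos(z))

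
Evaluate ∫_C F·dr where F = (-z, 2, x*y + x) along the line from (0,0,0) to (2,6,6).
36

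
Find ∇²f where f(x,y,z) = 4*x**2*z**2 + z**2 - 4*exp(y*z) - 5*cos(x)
8*x**2 - 4*y**2*exp(y*z) - 4*z**2*exp(y*z) + 8*z**2 + 5*cos(x) + 2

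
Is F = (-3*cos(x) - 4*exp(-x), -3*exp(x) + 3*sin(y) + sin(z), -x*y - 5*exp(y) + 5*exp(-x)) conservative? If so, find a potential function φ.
No, ∇×F = (-x - 5*exp(y) - cos(z), y + 5*exp(-x), -3*exp(x)) ≠ 0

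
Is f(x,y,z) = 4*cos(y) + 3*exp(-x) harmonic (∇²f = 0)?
No, ∇²f = -4*cos(y) + 3*exp(-x)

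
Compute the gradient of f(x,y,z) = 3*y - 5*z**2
(0, 3, -10*z)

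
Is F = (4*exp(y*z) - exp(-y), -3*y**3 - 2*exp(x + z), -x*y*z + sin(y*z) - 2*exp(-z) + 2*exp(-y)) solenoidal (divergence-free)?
No, ∇·F = (y*(-x - 9*y + cos(y*z))*exp(z) + 2)*exp(-z)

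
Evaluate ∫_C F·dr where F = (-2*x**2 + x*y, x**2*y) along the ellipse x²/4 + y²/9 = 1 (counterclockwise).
0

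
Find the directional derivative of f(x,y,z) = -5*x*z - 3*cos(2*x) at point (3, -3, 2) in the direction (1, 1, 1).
sqrt(3)*(-25 + 6*sin(6))/3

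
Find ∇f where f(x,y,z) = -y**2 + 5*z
(0, -2*y, 5)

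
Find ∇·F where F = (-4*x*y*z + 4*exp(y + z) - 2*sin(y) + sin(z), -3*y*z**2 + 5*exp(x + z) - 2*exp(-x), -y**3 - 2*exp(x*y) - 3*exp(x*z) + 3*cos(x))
-3*x*exp(x*z) - 4*y*z - 3*z**2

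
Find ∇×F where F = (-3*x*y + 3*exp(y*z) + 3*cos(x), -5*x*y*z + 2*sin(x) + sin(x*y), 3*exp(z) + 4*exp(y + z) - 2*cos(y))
(5*x*y + 4*exp(y + z) + 2*sin(y), 3*y*exp(y*z), 3*x - 5*y*z + y*cos(x*y) - 3*z*exp(y*z) + 2*cos(x))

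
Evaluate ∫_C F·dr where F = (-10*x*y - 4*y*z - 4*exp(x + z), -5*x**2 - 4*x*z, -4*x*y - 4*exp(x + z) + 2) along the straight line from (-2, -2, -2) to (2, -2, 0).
-4*exp(2) - 28 + 4*exp(-4)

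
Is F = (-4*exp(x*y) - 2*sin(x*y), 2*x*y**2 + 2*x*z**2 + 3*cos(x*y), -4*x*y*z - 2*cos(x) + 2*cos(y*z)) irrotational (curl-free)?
No, ∇×F = (-2*z*(4*x + sin(y*z)), 4*y*z - 2*sin(x), 4*x*exp(x*y) + 2*x*cos(x*y) + 2*y**2 - 3*y*sin(x*y) + 2*z**2)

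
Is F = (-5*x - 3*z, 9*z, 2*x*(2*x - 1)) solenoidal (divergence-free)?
No, ∇·F = -5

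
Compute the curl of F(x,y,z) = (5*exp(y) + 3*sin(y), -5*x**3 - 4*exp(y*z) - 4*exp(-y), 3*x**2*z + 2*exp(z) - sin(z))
(4*y*exp(y*z), -6*x*z, -15*x**2 - 5*exp(y) - 3*cos(y))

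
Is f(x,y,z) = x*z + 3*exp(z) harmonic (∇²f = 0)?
No, ∇²f = 3*exp(z)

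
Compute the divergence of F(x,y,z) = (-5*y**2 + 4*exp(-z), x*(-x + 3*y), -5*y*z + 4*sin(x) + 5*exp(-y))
3*x - 5*y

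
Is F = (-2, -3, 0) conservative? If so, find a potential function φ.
Yes, F is conservative. φ = -2*x - 3*y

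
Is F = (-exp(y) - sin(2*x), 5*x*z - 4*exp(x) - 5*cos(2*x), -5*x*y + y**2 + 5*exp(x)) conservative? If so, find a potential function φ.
No, ∇×F = (-10*x + 2*y, 5*y - 5*exp(x), 5*z - 4*exp(x) + exp(y) + 10*sin(2*x)) ≠ 0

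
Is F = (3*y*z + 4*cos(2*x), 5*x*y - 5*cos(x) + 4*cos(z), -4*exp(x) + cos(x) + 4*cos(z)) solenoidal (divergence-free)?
No, ∇·F = 5*x - 8*sin(2*x) - 4*sin(z)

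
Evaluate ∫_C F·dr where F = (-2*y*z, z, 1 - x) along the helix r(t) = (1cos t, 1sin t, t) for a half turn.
-2 + pi + pi**2/2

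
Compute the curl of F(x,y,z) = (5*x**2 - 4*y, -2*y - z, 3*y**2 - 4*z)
(6*y + 1, 0, 4)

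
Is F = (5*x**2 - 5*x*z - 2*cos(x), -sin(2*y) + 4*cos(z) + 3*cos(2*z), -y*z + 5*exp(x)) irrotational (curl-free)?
No, ∇×F = (-z + 4*sin(z) + 6*sin(2*z), -5*x - 5*exp(x), 0)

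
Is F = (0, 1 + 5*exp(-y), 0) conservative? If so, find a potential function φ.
Yes, F is conservative. φ = y - 5*exp(-y)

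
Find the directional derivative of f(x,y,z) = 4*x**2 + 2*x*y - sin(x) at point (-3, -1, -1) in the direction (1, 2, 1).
-sqrt(6)*(cos(3) + 38)/6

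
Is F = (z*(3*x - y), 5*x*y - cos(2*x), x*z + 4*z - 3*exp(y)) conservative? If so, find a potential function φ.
No, ∇×F = (-3*exp(y), 3*x - y - z, 5*y + z + 2*sin(2*x)) ≠ 0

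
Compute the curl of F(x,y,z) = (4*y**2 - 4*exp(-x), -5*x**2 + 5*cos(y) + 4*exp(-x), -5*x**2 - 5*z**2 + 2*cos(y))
(-2*sin(y), 10*x, -10*x - 8*y - 4*exp(-x))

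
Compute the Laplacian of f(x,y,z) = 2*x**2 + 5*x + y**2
6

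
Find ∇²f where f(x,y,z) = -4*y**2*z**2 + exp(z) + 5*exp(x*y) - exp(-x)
5*x**2*exp(x*y) + 5*y**2*exp(x*y) - 8*y**2 - 8*z**2 + exp(z) - exp(-x)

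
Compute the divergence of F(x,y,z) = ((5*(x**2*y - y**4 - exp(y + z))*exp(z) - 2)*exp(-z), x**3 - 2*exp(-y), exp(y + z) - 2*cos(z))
10*x*y + exp(y + z) + 2*sin(z) + 2*exp(-y)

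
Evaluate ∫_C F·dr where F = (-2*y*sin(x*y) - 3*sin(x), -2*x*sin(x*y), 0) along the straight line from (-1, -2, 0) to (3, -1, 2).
5*cos(3) - 3*cos(1) - 2*cos(2)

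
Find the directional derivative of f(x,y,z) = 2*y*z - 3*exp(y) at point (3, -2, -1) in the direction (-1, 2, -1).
-sqrt(6)*exp(-2)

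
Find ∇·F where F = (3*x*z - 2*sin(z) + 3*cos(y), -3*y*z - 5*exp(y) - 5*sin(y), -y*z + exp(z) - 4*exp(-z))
-y - 5*exp(y) + exp(z) - 5*cos(y) + 4*exp(-z)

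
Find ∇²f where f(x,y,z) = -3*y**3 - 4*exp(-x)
-18*y - 4*exp(-x)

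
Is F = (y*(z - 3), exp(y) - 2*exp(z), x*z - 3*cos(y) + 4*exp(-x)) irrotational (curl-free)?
No, ∇×F = (2*exp(z) + 3*sin(y), y - z + 4*exp(-x), 3 - z)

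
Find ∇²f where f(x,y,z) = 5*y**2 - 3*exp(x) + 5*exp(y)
-3*exp(x) + 5*exp(y) + 10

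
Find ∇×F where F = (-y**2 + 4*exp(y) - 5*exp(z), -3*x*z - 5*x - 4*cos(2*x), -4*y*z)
(3*x - 4*z, -5*exp(z), 2*y - 3*z - 4*exp(y) + 8*sin(2*x) - 5)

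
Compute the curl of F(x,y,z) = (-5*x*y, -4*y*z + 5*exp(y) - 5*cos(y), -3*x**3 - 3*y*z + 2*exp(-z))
(4*y - 3*z, 9*x**2, 5*x)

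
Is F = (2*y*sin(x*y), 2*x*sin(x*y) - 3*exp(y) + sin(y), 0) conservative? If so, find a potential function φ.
Yes, F is conservative. φ = -3*exp(y) - cos(y) - 2*cos(x*y)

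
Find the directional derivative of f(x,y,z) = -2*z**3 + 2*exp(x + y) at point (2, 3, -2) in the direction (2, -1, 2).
-16 + 2*exp(5)/3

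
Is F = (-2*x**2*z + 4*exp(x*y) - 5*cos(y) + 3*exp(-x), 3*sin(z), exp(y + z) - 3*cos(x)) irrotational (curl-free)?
No, ∇×F = (exp(y + z) - 3*cos(z), -2*x**2 - 3*sin(x), -4*x*exp(x*y) - 5*sin(y))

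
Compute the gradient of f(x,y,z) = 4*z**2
(0, 0, 8*z)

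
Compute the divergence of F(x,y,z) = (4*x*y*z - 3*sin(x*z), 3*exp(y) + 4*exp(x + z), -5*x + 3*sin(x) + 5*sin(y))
4*y*z - 3*z*cos(x*z) + 3*exp(y)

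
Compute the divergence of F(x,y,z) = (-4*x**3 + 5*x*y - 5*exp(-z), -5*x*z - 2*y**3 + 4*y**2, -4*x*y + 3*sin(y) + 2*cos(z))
-12*x**2 - 6*y**2 + 13*y - 2*sin(z)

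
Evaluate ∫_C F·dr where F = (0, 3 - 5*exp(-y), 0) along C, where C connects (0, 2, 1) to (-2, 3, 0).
-5*exp(-2) + 5*exp(-3) + 3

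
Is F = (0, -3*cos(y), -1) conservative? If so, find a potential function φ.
Yes, F is conservative. φ = -z - 3*sin(y)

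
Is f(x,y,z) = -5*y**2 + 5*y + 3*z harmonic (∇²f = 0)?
No, ∇²f = -10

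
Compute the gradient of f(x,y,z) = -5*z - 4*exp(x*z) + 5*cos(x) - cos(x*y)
(y*sin(x*y) - 4*z*exp(x*z) - 5*sin(x), x*sin(x*y), -4*x*exp(x*z) - 5)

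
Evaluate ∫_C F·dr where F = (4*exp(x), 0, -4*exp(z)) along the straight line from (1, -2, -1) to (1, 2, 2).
4*(1 - exp(3))*exp(-1)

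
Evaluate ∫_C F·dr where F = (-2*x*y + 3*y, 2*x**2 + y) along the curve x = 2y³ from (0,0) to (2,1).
19/7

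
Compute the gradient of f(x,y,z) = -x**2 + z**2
(-2*x, 0, 2*z)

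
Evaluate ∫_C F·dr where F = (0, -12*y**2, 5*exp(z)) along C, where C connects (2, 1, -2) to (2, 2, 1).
-28 - 5*exp(-2) + 5*E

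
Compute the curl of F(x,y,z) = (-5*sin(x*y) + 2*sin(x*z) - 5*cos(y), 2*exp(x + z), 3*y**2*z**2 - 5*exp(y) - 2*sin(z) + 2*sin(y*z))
(6*y*z**2 + 2*z*cos(y*z) - 5*exp(y) - 2*exp(x + z), 2*x*cos(x*z), 5*x*cos(x*y) + 2*exp(x + z) - 5*sin(y))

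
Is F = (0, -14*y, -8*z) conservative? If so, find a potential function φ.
Yes, F is conservative. φ = -7*y**2 - 4*z**2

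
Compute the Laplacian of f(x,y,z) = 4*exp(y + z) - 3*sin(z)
8*exp(y + z) + 3*sin(z)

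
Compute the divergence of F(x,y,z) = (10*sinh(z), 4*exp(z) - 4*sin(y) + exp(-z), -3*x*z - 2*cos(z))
-3*x + 2*sin(z) - 4*cos(y)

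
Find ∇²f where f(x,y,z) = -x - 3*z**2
-6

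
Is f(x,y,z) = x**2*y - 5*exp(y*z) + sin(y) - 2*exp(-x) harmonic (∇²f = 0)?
No, ∇²f = -5*y**2*exp(y*z) + 2*y - 5*z**2*exp(y*z) - sin(y) - 2*exp(-x)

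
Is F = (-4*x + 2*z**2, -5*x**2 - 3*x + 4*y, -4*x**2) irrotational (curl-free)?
No, ∇×F = (0, 8*x + 4*z, -10*x - 3)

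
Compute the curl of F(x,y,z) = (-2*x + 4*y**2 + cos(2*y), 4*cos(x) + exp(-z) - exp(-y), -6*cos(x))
(exp(-z), -6*sin(x), -8*y - 4*sin(x) + 2*sin(2*y))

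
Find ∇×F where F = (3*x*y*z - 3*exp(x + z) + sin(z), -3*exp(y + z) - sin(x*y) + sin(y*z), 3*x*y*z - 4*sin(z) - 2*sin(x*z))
(3*x*z - y*cos(y*z) + 3*exp(y + z), 3*x*y - 3*y*z + 2*z*cos(x*z) - 3*exp(x + z) + cos(z), -3*x*z - y*cos(x*y))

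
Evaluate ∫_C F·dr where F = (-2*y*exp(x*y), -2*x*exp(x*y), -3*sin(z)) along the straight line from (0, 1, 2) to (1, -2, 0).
-2*exp(-2) - 3*cos(2) + 5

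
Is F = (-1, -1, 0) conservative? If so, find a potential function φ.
Yes, F is conservative. φ = -x - y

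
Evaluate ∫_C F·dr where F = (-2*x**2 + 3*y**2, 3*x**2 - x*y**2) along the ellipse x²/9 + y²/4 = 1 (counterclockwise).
-6*pi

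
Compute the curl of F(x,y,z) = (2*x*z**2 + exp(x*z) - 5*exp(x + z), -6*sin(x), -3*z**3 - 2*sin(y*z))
(-2*z*cos(y*z), 4*x*z + x*exp(x*z) - 5*exp(x + z), -6*cos(x))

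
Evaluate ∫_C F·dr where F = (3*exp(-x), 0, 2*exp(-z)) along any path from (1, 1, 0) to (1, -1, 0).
0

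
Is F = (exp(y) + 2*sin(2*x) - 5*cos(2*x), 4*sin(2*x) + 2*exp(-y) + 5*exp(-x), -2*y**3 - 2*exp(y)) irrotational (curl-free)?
No, ∇×F = (-6*y**2 - 2*exp(y), 0, -exp(y) + 8*cos(2*x) - 5*exp(-x))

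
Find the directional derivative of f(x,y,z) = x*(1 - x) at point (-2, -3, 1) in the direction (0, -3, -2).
0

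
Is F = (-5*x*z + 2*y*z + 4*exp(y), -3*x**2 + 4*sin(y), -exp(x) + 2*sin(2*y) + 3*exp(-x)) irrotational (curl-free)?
No, ∇×F = (4*cos(2*y), -5*x + 2*y + exp(x) + 3*exp(-x), -6*x - 2*z - 4*exp(y))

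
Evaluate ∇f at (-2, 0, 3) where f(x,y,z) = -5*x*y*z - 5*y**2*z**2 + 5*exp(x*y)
(0, 20, 0)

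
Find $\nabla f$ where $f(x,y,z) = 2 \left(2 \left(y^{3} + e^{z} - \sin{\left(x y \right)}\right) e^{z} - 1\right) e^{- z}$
(-4*y*cos(x*y), -4*x*cos(x*y) + 12*y**2, 4*exp(z) + 2*exp(-z))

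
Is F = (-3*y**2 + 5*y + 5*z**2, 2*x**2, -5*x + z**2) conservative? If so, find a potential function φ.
No, ∇×F = (0, 10*z + 5, 4*x + 6*y - 5) ≠ 0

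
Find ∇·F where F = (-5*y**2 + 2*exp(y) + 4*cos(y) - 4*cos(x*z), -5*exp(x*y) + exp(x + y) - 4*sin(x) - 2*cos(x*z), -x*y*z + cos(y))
-x*y - 5*x*exp(x*y) + 4*z*sin(x*z) + exp(x + y)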